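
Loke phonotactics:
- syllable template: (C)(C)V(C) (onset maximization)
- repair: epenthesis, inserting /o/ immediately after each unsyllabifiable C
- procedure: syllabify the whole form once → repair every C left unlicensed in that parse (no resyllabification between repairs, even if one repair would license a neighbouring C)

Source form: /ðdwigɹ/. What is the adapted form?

The consonants /ð/, /ɹ/ cannot be parsed into a legal (C)(C)V(C) syllable (at most one coda consonant is licensed; onsets may contain at most 2 consonants).
Each unlicensed consonant becomes the onset of a new syllable: /ð/ → /ðo/, /ɹ/ → /ɹo/.

ðodwigɹo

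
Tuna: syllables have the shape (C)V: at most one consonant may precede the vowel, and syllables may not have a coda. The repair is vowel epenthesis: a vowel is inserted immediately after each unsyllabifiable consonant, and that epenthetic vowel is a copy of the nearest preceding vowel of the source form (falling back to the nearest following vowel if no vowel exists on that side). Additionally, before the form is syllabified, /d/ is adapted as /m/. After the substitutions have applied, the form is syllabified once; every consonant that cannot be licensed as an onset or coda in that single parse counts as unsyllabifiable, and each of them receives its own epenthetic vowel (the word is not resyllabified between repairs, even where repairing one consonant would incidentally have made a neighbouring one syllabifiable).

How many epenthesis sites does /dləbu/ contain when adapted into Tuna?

1

After substitution the input is /mləbu/.
The unsyllabifiable consonants are /m/; each receives one epenthetic vowel.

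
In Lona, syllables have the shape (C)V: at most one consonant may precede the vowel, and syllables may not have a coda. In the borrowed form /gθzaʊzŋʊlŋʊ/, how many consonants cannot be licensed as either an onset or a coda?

Under (C)V, the unsyllabifiable consonants are /g/, /θ/, /z/, /l/ (no codas are permitted; onsets are limited to one consonant).

4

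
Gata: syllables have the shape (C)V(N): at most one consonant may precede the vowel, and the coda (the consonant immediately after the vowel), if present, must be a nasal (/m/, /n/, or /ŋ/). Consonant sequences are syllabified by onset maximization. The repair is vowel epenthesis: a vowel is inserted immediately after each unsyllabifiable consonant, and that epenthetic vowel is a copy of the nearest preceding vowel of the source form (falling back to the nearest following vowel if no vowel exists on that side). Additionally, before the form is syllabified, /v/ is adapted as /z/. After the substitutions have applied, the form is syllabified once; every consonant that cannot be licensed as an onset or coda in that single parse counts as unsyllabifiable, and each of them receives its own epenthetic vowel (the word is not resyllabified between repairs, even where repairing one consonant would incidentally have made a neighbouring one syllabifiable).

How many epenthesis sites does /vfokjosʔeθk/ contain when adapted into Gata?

5

After substitution the input is /zfokjosʔeθk/.
The unsyllabifiable consonants are /z/, /k/, /s/, /θ/, /k/; each receives one epenthetic vowel.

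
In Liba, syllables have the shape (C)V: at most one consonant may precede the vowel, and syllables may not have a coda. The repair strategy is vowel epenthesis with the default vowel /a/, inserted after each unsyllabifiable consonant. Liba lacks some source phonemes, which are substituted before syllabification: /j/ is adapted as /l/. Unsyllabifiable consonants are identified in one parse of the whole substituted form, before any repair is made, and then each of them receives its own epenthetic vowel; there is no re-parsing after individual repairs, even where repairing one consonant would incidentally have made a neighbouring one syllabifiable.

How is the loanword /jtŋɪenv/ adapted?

lataŋɪenava

Substitution: /j/ → /l/, giving /ltŋɪenv/.
Syllabifying with onset maximization leaves /l/, /t/, /n/, /v/ stranded (no codas are permitted; onsets are limited to one consonant).
Epenthesis after each stranded consonant: /l/ → /la/, /t/ → /ta/, /n/ → /na/, /v/ → /va/.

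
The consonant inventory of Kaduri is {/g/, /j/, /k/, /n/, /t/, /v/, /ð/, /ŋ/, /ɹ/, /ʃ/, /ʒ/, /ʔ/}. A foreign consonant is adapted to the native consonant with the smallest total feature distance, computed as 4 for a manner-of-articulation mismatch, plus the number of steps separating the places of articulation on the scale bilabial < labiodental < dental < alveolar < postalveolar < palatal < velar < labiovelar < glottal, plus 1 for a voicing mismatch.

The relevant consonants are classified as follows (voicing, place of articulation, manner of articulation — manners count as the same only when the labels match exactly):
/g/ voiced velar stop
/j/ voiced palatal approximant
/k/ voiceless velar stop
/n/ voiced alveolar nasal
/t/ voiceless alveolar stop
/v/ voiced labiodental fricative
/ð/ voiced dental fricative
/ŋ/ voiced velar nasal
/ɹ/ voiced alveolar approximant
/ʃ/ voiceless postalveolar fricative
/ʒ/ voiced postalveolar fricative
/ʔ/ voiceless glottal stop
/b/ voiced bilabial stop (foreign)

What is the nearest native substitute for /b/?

t

/t/ is closest: same manner (stop), place distance 3 (bilabial→alveolar), voicing differs (+1); total 4. Next closest is /v/ at distance 5.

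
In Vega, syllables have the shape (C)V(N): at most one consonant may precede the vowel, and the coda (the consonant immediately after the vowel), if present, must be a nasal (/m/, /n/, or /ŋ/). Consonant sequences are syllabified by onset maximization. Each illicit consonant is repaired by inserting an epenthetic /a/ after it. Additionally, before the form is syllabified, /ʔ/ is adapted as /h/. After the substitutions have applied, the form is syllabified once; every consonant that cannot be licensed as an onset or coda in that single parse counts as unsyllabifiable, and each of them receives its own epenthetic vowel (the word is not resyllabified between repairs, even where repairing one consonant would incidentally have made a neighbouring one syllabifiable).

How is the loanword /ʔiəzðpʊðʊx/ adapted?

hiəzaðapʊðʊxa

Substitution: /ʔ/ → /h/, giving /hiəzðpʊðʊx/.
Syllabifying with onset maximization leaves /z/, /ð/, /x/ stranded (only a nasal (/m/, /n/, or /ŋ/) is licensed in coda position; onsets are limited to one consonant).
Each unlicensed consonant becomes the onset of a new syllable: /z/ → /za/, /ð/ → /ða/, /x/ → /xa/.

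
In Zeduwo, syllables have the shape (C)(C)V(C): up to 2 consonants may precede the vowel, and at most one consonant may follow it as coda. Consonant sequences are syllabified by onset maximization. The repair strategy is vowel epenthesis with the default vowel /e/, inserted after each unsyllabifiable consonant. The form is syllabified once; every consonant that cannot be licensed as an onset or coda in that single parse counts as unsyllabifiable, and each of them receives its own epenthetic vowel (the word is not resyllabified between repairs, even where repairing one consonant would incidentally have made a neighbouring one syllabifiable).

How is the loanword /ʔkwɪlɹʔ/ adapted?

Under (C)(C)V(C), the unsyllabifiable consonants are /ʔ/, /ɹ/, /ʔ/ (at most one coda consonant is licensed; onsets may contain at most 2 consonants).
Inserting the epenthetic vowel yields /ʔ/ → /ʔe/, /ɹ/ → /ɹe/, /ʔ/ → /ʔe/.

ʔekwɪlɹeʔe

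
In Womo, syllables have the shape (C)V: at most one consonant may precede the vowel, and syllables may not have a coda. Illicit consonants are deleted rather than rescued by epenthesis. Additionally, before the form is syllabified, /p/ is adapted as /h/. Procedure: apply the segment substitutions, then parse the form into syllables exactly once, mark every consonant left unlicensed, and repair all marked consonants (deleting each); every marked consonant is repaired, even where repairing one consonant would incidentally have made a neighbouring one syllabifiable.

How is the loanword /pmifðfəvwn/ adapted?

Substitution: /p/ → /h/, giving /hmifðfəvwn/.
The consonants /h/, /f/, /ð/, /v/, /w/, /n/ cannot be parsed into a legal (C)V syllable (no codas are permitted; onsets are limited to one consonant).
Each unlicensed consonant is deleted: /h/, /f/, /ð/, /v/, /w/, /n/.

mifə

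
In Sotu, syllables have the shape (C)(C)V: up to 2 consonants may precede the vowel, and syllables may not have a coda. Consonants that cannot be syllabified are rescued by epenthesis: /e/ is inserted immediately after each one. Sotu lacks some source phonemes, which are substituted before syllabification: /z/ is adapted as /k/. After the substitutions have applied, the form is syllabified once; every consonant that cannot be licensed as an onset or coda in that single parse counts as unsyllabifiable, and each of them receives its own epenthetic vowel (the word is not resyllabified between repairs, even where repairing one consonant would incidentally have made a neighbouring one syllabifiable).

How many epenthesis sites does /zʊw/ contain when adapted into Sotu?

1

After substitution the input is /kʊw/.
The unsyllabifiable consonants are /w/; each receives one epenthetic vowel.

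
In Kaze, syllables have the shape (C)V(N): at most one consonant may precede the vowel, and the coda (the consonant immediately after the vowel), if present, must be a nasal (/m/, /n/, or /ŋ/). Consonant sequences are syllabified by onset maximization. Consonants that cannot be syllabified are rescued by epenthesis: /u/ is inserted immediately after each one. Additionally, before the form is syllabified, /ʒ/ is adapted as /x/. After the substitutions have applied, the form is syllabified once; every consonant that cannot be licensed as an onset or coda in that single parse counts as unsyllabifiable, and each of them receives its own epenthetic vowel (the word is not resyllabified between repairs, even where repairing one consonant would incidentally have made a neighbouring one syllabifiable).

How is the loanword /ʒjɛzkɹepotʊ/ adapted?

Substitution: /ʒ/ → /x/, giving /xjɛzkɹepotʊ/.
Under (C)V(N), the unsyllabifiable consonants are /x/, /z/, /k/ (only a nasal (/m/, /n/, or /ŋ/) is licensed in coda position; onsets are limited to one consonant).
Inserting the epenthetic vowel yields /x/ → /xu/, /z/ → /zu/, /k/ → /ku/.

xujɛzukuɹepotʊ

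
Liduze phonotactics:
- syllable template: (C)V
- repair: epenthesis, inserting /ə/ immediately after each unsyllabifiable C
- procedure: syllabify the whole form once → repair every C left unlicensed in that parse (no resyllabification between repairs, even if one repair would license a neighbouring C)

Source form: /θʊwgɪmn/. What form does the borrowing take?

The consonants /w/, /m/, /n/ cannot be parsed into a legal (C)V syllable (no codas are permitted; onsets are limited to one consonant).
Inserting the epenthetic vowel yields /w/ → /wə/, /m/ → /mə/, /n/ → /nə/.

θʊwəgɪmənə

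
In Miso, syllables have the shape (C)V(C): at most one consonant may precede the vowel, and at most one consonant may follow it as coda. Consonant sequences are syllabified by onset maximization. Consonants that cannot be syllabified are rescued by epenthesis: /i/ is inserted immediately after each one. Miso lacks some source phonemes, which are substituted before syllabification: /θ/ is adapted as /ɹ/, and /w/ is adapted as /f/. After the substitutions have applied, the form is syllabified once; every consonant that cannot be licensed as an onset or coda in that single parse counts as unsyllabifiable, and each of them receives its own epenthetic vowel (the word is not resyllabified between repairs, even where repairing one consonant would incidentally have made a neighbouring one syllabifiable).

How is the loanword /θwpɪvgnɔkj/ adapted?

ɹifipɪvginɔkji

Substitution: /θ/ → /ɹ/, /w/ → /f/, giving /ɹfpɪvgnɔkj/.
The consonants /ɹ/, /f/, /g/, /j/ cannot be parsed into a legal (C)V(C) syllable (at most one coda consonant is licensed; onsets are limited to one consonant).
Inserting the epenthetic vowel yields /ɹ/ → /ɹi/, /f/ → /fi/, /g/ → /gi/, /j/ → /ji/.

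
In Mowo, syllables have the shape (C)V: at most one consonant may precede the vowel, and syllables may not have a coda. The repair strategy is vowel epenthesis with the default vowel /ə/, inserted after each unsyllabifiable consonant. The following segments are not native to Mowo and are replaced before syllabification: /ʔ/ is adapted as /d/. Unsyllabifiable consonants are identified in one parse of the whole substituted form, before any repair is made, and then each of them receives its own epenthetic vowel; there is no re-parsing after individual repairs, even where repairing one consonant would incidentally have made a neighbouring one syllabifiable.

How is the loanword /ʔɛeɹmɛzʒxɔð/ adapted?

Substitution: /ʔ/ → /d/, giving /dɛeɹmɛzʒxɔð/.
Syllabifying with onset maximization leaves /ɹ/, /z/, /ʒ/, /ð/ stranded (no codas are permitted; onsets are limited to one consonant).
Each unlicensed consonant becomes the onset of a new syllable: /ɹ/ → /ɹə/, /z/ → /zə/, /ʒ/ → /ʒə/, /ð/ → /ðə/.

dɛeɹəmɛzəʒəxɔðə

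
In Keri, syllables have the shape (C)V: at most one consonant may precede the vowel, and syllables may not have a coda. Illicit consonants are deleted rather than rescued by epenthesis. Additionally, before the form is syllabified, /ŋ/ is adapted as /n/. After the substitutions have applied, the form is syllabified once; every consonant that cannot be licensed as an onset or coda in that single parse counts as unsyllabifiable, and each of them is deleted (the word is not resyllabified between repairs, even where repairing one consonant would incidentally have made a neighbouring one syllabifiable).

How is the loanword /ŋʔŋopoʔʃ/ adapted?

nopo

Substitution: /ŋ/ → /n/, giving /nʔnopoʔʃ/.
Under (C)V, the unsyllabifiable consonants are /n/, /ʔ/, /ʔ/, /ʃ/ (no codas are permitted; onsets are limited to one consonant).
Deleting the stranded consonants removes /n/, /ʔ/, /ʔ/, /ʃ/.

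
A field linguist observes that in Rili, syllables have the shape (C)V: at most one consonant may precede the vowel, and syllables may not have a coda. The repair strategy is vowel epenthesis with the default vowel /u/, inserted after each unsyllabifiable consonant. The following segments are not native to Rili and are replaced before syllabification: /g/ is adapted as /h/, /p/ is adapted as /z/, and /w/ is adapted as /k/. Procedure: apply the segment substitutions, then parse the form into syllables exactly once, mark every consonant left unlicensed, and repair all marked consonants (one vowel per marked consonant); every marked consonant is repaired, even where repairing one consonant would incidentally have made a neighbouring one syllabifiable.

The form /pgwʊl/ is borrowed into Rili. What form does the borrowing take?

Substitution: /p/ → /z/, /g/ → /h/, /w/ → /k/, giving /zhkʊl/.
Syllabifying with onset maximization leaves /z/, /h/, /l/ stranded (no codas are permitted; onsets are limited to one consonant).
Epenthesis after each stranded consonant: /z/ → /zu/, /h/ → /hu/, /l/ → /lu/.

zuhukʊlu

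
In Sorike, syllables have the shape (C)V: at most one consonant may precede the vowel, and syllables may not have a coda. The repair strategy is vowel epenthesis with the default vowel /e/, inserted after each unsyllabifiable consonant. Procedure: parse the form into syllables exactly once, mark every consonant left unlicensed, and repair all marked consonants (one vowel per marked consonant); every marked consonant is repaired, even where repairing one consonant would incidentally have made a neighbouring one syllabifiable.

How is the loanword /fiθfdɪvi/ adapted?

fiθefedɪvi

The consonants /θ/, /f/ cannot be parsed into a legal (C)V syllable (no codas are permitted; onsets are limited to one consonant).
Epenthesis after each stranded consonant: /θ/ → /θe/, /f/ → /fe/.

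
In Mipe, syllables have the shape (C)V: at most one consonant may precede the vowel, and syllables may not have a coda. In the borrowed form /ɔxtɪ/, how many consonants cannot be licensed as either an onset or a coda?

Under (C)V, the unsyllabifiable consonants are /x/ (no codas are permitted; onsets are limited to one consonant).

1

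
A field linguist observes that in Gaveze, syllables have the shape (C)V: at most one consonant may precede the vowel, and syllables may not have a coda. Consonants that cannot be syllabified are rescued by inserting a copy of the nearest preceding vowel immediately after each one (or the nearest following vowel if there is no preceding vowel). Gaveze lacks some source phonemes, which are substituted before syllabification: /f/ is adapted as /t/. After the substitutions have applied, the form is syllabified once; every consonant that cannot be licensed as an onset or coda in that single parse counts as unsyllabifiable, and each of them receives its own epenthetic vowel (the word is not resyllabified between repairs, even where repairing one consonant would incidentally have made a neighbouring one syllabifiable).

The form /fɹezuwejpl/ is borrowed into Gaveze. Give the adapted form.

teɹezuwejepele

Substitution: /f/ → /t/, giving /tɹezuwejpl/.
Syllabifying with onset maximization leaves /t/, /j/, /p/, /l/ stranded (no codas are permitted; onsets are limited to one consonant).
Inserting the epenthetic vowel yields /t/ → /te/, /j/ → /je/, /p/ → /pe/, /l/ → /le/.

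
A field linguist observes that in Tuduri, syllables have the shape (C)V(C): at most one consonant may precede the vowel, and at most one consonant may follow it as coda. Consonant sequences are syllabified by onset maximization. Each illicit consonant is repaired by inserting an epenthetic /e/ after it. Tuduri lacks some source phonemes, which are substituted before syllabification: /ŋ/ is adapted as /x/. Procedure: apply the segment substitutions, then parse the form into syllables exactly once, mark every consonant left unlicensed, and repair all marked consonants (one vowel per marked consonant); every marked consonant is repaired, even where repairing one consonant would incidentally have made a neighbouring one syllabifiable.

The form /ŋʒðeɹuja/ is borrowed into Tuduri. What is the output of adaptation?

xeʒeðeɹuja

Substitution: /ŋ/ → /x/, giving /xʒðeɹuja/.
The consonants /x/, /ʒ/ cannot be parsed into a legal (C)V(C) syllable (at most one coda consonant is licensed; onsets are limited to one consonant).
Inserting the epenthetic vowel yields /x/ → /xe/, /ʒ/ → /ʒe/.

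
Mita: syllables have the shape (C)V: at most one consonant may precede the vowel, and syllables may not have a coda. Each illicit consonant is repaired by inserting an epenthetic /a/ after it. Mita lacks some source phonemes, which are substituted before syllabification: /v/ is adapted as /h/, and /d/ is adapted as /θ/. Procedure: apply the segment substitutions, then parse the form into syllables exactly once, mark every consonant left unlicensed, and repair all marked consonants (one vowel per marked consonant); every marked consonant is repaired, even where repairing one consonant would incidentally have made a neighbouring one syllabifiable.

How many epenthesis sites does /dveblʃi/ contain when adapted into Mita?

After substitution the input is /θheblʃi/.
The unsyllabifiable consonants are /θ/, /b/, /l/; each receives one epenthetic vowel.

3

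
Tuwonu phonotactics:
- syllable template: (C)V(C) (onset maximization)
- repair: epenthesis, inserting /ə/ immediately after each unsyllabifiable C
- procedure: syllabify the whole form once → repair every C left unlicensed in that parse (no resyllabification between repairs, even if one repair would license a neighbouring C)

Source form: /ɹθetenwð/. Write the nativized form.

Under (C)V(C), the unsyllabifiable consonants are /ɹ/, /w/, /ð/ (at most one coda consonant is licensed; onsets are limited to one consonant).
Each unlicensed consonant becomes the onset of a new syllable: /ɹ/ → /ɹə/, /w/ → /wə/, /ð/ → /ðə/.

ɹəθetenwəðə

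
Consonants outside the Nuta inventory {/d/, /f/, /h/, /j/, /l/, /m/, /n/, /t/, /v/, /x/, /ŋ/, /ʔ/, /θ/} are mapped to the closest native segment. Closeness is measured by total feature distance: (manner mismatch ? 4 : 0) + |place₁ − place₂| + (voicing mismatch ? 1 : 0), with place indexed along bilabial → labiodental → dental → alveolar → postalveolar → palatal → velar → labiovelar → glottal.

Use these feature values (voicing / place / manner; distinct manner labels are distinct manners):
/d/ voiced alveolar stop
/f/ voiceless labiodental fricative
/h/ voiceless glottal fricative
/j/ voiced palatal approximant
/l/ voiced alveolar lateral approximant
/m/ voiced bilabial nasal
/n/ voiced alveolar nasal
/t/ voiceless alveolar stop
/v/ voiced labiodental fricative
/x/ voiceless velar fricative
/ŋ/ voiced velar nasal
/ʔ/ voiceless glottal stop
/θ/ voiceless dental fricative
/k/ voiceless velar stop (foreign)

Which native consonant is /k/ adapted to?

ʔ

/ʔ/ is closest: same manner (stop), place distance 2 (velar→glottal), same voicing; total 2. Next closest is /t/ at distance 3.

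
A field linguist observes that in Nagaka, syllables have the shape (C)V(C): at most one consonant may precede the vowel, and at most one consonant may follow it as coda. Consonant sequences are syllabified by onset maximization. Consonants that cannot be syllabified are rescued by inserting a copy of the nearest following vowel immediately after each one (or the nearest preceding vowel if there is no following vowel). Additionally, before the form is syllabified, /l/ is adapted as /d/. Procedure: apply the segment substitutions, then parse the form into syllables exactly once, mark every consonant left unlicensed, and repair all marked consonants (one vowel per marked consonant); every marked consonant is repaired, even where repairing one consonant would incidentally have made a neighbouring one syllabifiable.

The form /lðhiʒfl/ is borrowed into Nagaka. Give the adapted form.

Substitution: /l/ → /d/, giving /dðhiʒfd/.
Under (C)V(C), the unsyllabifiable consonants are /d/, /ð/, /f/, /d/ (at most one coda consonant is licensed; onsets are limited to one consonant).
Each unlicensed consonant becomes the onset of a new syllable: /d/ → /di/, /ð/ → /ði/, /f/ → /fi/, /d/ → /di/.

diðihiʒfidi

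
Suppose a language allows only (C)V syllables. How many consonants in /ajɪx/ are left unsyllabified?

Under (C)V, the unsyllabifiable consonants are /x/ (no codas are permitted; onsets are limited to one consonant).

1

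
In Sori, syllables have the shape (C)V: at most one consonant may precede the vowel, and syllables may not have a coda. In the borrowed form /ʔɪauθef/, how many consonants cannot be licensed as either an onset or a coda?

1

Syllabifying with onset maximization leaves /f/ stranded (no codas are permitted; onsets are limited to one consonant).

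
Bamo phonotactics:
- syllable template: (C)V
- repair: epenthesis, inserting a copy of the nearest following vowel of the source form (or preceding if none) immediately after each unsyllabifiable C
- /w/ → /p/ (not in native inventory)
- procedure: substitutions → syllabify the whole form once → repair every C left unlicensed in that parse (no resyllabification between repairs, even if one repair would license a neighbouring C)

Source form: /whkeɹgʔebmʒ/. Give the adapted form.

Substitution: /w/ → /p/, giving /phkeɹgʔebmʒ/.
Under (C)V, the unsyllabifiable consonants are /p/, /h/, /ɹ/, /g/, /b/, /m/, /ʒ/ (no codas are permitted; onsets are limited to one consonant).
Each unlicensed consonant becomes the onset of a new syllable: /p/ → /pe/, /h/ → /he/, /ɹ/ → /ɹe/, /g/ → /ge/, /b/ → /be/, /m/ → /me/, /ʒ/ → /ʒe/.

pehekeɹegeʔebemeʒe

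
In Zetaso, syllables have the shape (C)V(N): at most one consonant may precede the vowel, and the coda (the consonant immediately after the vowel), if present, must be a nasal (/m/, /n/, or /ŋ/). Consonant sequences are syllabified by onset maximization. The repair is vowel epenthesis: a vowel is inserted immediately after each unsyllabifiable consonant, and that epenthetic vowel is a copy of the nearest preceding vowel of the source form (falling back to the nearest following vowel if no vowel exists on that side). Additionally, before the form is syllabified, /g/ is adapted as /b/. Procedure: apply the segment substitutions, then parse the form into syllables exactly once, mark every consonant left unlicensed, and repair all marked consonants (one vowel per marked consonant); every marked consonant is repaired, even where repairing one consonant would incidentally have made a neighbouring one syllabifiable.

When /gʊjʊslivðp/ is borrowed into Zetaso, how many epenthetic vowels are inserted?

4

After substitution the input is /bʊjʊslivðp/.
The unsyllabifiable consonants are /s/, /v/, /ð/, /p/; each receives one epenthetic vowel.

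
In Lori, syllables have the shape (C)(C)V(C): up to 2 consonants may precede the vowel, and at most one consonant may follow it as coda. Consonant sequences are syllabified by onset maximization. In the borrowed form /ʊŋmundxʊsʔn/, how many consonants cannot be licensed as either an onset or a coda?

The consonants /ʔ/, /n/ cannot be parsed into a legal (C)(C)V(C) syllable (at most one coda consonant is licensed; onsets may contain at most 2 consonants).

2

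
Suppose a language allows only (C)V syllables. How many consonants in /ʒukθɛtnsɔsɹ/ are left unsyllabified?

The consonants /k/, /t/, /n/, /s/, /ɹ/ cannot be parsed into a legal (C)V syllable (no codas are permitted; onsets are limited to one consonant).

5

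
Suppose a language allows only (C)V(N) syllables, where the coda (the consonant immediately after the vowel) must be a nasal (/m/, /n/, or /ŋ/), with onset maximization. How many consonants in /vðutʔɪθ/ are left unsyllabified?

Syllabifying with onset maximization leaves /v/, /t/, /θ/ stranded (only a nasal (/m/, /n/, or /ŋ/) is licensed in coda position; onsets are limited to one consonant).

3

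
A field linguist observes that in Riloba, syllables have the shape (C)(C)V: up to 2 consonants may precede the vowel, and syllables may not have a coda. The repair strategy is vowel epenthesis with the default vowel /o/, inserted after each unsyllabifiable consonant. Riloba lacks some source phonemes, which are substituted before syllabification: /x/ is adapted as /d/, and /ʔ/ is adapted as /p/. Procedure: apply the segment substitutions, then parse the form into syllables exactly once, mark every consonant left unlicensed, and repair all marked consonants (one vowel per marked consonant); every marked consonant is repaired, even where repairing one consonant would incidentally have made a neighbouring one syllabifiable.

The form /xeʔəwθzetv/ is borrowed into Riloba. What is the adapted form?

Substitution: /x/ → /d/, /ʔ/ → /p/, giving /depəwθzetv/.
Under (C)(C)V, the unsyllabifiable consonants are /w/, /t/, /v/ (no codas are permitted; onsets may contain at most 2 consonants).
Inserting the epenthetic vowel yields /w/ → /wo/, /t/ → /to/, /v/ → /vo/.

depəwoθzetovo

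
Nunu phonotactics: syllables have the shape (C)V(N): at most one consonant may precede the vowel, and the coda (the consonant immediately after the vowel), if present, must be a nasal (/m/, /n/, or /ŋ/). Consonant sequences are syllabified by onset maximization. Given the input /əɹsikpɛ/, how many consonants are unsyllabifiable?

2

The consonants /ɹ/, /k/ cannot be parsed into a legal (C)V(N) syllable (only a nasal (/m/, /n/, or /ŋ/) is licensed in coda position; onsets are limited to one consonant).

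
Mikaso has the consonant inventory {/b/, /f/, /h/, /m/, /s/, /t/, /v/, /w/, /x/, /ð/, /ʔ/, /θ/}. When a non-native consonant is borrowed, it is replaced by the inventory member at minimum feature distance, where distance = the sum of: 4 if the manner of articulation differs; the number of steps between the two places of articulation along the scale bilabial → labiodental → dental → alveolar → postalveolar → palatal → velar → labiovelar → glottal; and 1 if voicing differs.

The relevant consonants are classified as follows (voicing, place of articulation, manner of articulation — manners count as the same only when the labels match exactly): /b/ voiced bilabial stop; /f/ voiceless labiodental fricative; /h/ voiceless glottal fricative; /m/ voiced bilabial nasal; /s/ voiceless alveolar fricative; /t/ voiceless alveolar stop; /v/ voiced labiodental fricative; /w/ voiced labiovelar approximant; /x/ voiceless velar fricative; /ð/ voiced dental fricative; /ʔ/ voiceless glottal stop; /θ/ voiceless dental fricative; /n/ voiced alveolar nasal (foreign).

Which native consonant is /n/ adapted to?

/m/ is closest: same manner (nasal), place distance 3 (alveolar→bilabial), same voicing; total 3. Next closest is /s/ at distance 5.

m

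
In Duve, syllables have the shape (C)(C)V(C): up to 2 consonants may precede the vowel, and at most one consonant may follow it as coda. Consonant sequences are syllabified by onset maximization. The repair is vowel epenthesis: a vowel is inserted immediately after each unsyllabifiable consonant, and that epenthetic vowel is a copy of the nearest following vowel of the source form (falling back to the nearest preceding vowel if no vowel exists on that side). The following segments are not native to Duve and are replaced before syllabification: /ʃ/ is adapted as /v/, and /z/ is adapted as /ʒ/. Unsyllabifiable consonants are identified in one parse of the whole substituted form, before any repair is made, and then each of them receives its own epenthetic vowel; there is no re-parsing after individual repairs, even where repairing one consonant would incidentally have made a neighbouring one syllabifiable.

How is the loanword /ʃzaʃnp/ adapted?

Substitution: /ʃ/ → /v/, /z/ → /ʒ/, giving /vʒavnp/.
The consonants /n/, /p/ cannot be parsed into a legal (C)(C)V(C) syllable (at most one coda consonant is licensed; onsets may contain at most 2 consonants).
Epenthesis after each stranded consonant: /n/ → /na/, /p/ → /pa/.

vʒavnapa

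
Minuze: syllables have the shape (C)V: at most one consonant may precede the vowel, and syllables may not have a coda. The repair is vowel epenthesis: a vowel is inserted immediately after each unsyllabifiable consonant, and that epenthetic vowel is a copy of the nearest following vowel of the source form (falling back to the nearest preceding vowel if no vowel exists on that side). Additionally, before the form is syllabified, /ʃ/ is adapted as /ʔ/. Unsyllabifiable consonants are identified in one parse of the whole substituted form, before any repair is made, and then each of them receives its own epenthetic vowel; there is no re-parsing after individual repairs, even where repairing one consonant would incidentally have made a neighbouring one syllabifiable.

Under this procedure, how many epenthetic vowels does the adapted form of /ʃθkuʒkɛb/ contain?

After substitution the input is /ʔθkuʒkɛb/.
The unsyllabifiable consonants are /ʔ/, /θ/, /ʒ/, /b/; each receives one epenthetic vowel.

4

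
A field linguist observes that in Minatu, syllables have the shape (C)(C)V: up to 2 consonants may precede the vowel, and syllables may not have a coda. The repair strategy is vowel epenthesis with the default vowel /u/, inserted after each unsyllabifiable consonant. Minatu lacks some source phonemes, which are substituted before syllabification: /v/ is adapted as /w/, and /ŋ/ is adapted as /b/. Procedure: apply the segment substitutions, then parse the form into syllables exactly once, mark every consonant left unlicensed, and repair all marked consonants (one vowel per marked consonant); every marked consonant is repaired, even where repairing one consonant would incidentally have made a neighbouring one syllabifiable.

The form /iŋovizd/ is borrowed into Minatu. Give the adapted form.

ibowizudu

Substitution: /ŋ/ → /b/, /v/ → /w/, giving /ibowizd/.
Syllabifying with onset maximization leaves /z/, /d/ stranded (no codas are permitted; onsets may contain at most 2 consonants).
Inserting the epenthetic vowel yields /z/ → /zu/, /d/ → /du/.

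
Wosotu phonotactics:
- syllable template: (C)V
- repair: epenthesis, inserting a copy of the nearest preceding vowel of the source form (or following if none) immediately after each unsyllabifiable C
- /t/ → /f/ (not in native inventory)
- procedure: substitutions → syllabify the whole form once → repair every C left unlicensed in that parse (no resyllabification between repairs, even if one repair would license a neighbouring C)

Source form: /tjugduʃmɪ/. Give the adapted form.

Substitution: /t/ → /f/, giving /fjugduʃmɪ/.
Under (C)V, the unsyllabifiable consonants are /f/, /g/, /ʃ/ (no codas are permitted; onsets are limited to one consonant).
Epenthesis after each stranded consonant: /f/ → /fu/, /g/ → /gu/, /ʃ/ → /ʃu/.

fujuguduʃumɪ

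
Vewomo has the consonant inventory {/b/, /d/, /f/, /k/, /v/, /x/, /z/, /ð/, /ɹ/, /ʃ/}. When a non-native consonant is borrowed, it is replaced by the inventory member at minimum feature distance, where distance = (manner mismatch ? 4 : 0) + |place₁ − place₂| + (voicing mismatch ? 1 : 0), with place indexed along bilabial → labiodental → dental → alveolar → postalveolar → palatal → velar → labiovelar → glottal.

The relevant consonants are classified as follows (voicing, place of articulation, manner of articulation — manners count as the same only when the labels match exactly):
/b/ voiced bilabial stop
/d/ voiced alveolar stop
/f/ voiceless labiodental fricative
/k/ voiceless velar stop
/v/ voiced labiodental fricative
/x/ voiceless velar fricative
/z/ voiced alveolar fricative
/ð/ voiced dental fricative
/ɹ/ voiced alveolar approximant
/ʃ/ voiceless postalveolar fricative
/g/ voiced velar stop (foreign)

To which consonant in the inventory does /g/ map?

/k/ is closest: same manner (stop), place distance 0 (velar→velar), voicing differs (+1); total 1. Next closest is /d/ at distance 3.

k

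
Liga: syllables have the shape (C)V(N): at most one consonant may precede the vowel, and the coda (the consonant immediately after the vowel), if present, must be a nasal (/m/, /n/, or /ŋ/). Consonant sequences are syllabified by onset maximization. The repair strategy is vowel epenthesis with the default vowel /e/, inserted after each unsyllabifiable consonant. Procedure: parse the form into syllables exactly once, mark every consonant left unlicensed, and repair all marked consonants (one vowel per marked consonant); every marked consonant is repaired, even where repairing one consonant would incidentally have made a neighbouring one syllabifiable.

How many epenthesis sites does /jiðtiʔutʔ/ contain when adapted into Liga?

3

The unsyllabifiable consonants are /ð/, /t/, /ʔ/; each receives one epenthetic vowel.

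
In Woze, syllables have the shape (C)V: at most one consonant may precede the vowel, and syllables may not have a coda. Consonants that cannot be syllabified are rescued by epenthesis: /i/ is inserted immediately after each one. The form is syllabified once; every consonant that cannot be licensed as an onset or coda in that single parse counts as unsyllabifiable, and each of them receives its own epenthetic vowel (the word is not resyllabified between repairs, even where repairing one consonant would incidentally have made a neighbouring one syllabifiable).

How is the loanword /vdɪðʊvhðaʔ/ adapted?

vidɪðʊvihiðaʔi

Under (C)V, the unsyllabifiable consonants are /v/, /v/, /h/, /ʔ/ (no codas are permitted; onsets are limited to one consonant).
Each unlicensed consonant becomes the onset of a new syllable: /v/ → /vi/, /v/ → /vi/, /h/ → /hi/, /ʔ/ → /ʔi/.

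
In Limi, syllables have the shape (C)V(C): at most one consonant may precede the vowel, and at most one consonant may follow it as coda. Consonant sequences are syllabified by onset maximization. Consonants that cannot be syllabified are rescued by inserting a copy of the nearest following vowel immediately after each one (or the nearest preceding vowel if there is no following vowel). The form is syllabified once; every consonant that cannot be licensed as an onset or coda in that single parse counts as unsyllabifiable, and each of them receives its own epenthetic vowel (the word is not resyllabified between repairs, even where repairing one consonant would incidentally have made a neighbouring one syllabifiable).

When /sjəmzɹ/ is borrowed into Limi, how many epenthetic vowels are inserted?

3

The unsyllabifiable consonants are /s/, /z/, /ɹ/; each receives one epenthetic vowel.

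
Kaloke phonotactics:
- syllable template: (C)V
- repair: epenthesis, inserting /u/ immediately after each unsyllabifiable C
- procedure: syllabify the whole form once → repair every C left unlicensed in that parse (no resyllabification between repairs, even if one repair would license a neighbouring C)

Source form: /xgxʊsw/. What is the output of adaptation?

xuguxʊsuwu

Under (C)V, the unsyllabifiable consonants are /x/, /g/, /s/, /w/ (no codas are permitted; onsets are limited to one consonant).
Epenthesis after each stranded consonant: /x/ → /xu/, /g/ → /gu/, /s/ → /su/, /w/ → /wu/.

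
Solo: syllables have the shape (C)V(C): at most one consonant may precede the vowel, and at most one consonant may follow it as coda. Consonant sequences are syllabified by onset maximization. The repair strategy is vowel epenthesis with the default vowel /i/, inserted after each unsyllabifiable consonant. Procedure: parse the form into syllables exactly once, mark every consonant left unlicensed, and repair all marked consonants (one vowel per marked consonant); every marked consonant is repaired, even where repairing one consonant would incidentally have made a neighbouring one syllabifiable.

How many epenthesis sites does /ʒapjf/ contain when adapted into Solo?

2

The unsyllabifiable consonants are /j/, /f/; each receives one epenthetic vowel.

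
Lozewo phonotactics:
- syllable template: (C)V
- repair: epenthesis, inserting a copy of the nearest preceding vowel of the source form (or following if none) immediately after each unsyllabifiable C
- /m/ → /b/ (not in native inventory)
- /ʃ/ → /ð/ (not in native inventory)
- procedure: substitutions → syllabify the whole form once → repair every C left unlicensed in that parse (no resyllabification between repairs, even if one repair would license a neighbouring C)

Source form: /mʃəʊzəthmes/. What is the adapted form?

Substitution: /m/ → /b/, /ʃ/ → /ð/, giving /bðəʊzəthbes/.
Under (C)V, the unsyllabifiable consonants are /b/, /t/, /h/, /s/ (no codas are permitted; onsets are limited to one consonant).
Inserting the epenthetic vowel yields /b/ → /bə/, /t/ → /tə/, /h/ → /hə/, /s/ → /se/.

bəðəʊzətəhəbese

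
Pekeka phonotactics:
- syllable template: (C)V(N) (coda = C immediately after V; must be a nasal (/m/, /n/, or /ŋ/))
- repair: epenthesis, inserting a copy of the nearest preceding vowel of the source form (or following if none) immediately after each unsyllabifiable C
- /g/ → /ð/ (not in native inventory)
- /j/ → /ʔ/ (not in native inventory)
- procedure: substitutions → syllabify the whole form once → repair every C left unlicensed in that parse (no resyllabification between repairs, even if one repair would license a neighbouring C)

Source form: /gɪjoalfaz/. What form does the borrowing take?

Substitution: /g/ → /ð/, /j/ → /ʔ/, giving /ðɪʔoalfaz/.
Syllabifying with onset maximization leaves /l/, /z/ stranded (only a nasal (/m/, /n/, or /ŋ/) is licensed in coda position; onsets are limited to one consonant).
Epenthesis after each stranded consonant: /l/ → /la/, /z/ → /za/.

ðɪʔoalafaza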